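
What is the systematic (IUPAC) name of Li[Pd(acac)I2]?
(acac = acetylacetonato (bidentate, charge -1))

lithium (acetylacetonato)diiodopalladate(II)

The 1 lithium counter-ion carries a total charge of +1, so each complex ion is 1−.
Ligand charges: 2×iodo (-1 each), 1×acetylacetonato (-1 each); total -3. So Pd + (-3) = 1−, giving Pd = +2.
Ligands are named alphabetically: acetylacetonato before iodo.
The complex ion is anionic, so palladium takes the -ate form palladate(II).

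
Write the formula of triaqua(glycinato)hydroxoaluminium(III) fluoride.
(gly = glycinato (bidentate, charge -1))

[Al(gly)(H2O)3(OH)]F

Ligands: 1 hydroxo (OH, -1), 1 glycinato (gly, -1), 3 aqua (H2O, neutral). Ligand charge sum = -2.
With Al in oxidation state +3, the complex ion is [Al...]^1+.
Charge balance with fluoride (-1) requires 1 complex ion per 1 fluoride.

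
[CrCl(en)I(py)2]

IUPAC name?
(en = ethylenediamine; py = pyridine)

There is no counter-ion, so the complex is neutral overall.
Ligand charges: 1×ethylenediamine (neutral), 2×pyridine (neutral), 1×iodo (-1 each), 1×chloro (-1 each); total -2. So Cr + (-2) = 0, giving Cr = +2.
Ligands are named alphabetically: chloro before ethylenediamine before iodo before pyridine.

chloro(ethylenediamine)iodobis(pyridine)chromium(II)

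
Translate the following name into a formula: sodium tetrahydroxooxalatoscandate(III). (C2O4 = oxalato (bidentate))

Ligands: 1 oxalato (C2O4, -2), 4 hydroxo (OH, -1). Ligand charge sum = -6.
With Sc in oxidation state +3, the complex ion is [Sc...]^3−.
Charge balance with sodium (+1) requires 1 complex ion per 3 sodium.

Na3[Sc(C2O4)(OH)4]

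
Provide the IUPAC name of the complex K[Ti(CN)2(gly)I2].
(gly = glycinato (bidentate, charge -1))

The 1 potassium counter-ion carries a total charge of +1, so each complex ion is 1−.
Ligand charges: 2×cyano (-1 each), 2×iodo (-1 each), 1×glycinato (-1 each); total -5. So Ti + (-5) = 1−, giving Ti = +4.
The complex ion is anionic, so titanium takes the -ate form titanate(IV).

potassium dicyano(glycinato)diiodotitanate(IV)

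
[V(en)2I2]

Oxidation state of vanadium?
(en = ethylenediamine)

+2

No counter-ion: the bracketed complex is neutral.
Ligand charges: 2×en neutral; 2×I = -2; sum -2.
V + (-2) = 0 ⇒ V is +2.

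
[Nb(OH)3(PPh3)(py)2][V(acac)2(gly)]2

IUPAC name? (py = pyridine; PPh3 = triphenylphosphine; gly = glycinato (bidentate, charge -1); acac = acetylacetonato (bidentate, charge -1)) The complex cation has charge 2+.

trihydroxobis(pyridine)(triphenylphosphine)niobium(V) bis(acetylacetonato)(glycinato)vanadate(II)

Both ions are complex: the cation is named first with the plain metal name, the anion second with the -ate form; each ion's ligands are alphabetised independently.
The complex cation is given as 2+; its ligand charges sum to -3, so Nb = +5.
With 2 anions per cation, each anion must be 2/2 = 1−.
Anion: ligand charges sum to -3; for the ion to be 1−, V = +2.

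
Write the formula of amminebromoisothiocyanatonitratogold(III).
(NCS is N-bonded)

[AuBr(NCS)(NH3)(NO3)]

Ligands: 1 bromo (Br, -1), 1 nitrato (NO3, -1), 1 ammine (NH3, neutral), 1 isothiocyanato (NCS, -1). Ligand charge sum = -3.
With Au in oxidation state +3, the complex ion is [Au...].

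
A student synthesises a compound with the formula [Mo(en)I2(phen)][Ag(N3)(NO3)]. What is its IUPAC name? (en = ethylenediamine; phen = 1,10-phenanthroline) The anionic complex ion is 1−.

Both ions are complex: the cation is named first with the plain metal name, the anion second with the -ate form; each ion's ligands are alphabetised independently.
The complex anion is given as 1−; its ligand charges sum to -2, so Ag = +1.
A 1:1 salt means the cation carries the equal and opposite charge, 1+.
Cation: ligand charges sum to -2; for the ion to be 1+, Mo = +3.

(ethylenediamine)diiodo(1,10-phenanthroline)molybdenum(III) azidonitratoargentate(I)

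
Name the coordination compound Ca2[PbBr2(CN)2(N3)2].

calcium diazidodibromodicyanoplumbate(II)

The 2 calcium counter-ions carry a total charge of +4, so each complex ion is 4−.
Ligand charges: 2×cyano (-1 each), 2×azido (-1 each), 2×bromo (-1 each); total -6. So Pb + (-6) = 4−, giving Pb = +2.
Ligands are named alphabetically: azido before bromo before cyano.
The complex ion is anionic, so lead takes the -ate form plumbate(II).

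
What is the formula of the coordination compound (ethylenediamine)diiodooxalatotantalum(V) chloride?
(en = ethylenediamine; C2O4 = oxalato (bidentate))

[Ta(C2O4)(en)I2]Cl

Ligands: 1 ethylenediamine (en, neutral), 2 iodo (I, -1), 1 oxalato (C2O4, -2). Ligand charge sum = -4.
With Ta in oxidation state +5, the complex ion is [Ta...]^1+.
Charge balance with chloride (-1) requires 1 complex ion per 1 chloride.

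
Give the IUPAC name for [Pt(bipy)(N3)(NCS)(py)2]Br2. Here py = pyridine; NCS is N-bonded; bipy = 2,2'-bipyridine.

The 2 bromide counter-ions carry a total charge of -2, so each complex ion is 2+.
Ligand charges: 1×azido (-1 each), 2×pyridine (neutral), 1×isothiocyanato (-1 each), 1×2,2'-bipyridine (neutral); total -2. So Pt + (-2) = 2+, giving Pt = +4.
Ligands are named alphabetically: azido before bipyridine before isothiocyanato before pyridine.

azido(2,2'-bipyridine)isothiocyanatobis(pyridine)platinum(IV) bromide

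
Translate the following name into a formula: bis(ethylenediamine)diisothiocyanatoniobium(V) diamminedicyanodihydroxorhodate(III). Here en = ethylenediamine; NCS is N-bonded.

Cation [Nb…]: ligand charges -2, Nb(V) ⇒ ion charge 3+.
Anion [Rh…]: ligand charges -4, Rh(III) ⇒ ion charge 1−.
One 3+ cation requires 3 of the 1− anion.

[Nb(en)2(NCS)2][Rh(CN)2(NH3)2(OH)2]3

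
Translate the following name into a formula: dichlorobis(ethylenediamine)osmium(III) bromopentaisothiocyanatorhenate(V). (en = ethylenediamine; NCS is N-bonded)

[OsCl2(en)2][ReBr(NCS)5]

Cation [Os…]: ligand charges -2, Os(III) ⇒ ion charge 1+.
Anion [Re…]: ligand charges -6, Re(V) ⇒ ion charge 1−.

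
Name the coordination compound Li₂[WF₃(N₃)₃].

The 2 lithium counter-ions carry a total charge of +2, so each complex ion is 2−.
Ligand charges: 3×azido (-1 each), 3×fluoro (-1 each); total -6. So W + (-6) = 2−, giving W = +4.
The complex ion is anionic, so tungsten takes the -ate form tungstate(IV).

lithium triazidotrifluorotungstate(IV)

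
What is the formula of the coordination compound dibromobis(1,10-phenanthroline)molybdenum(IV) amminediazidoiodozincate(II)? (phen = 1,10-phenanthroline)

[MoBr2(phen)2][ZnI(N3)2(NH3)]2

Cation [Mo…]: ligand charges -2, Mo(IV) ⇒ ion charge 2+.
Anion [Zn…]: ligand charges -3, Zn(II) ⇒ ion charge 1−.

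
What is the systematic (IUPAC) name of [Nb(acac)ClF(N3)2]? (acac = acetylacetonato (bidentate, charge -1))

(acetylacetonato)diazidochlorofluoroniobium(V)

There is no counter-ion, so the complex is neutral overall.
Ligand charges: 1×chloro (-1 each), 1×acetylacetonato (-1 each), 1×fluoro (-1 each), 2×azido (-1 each); total -5. So Nb + (-5) = 0, giving Nb = +5.
Ligands are named alphabetically: acetylacetonato before azido before chloro before fluoro.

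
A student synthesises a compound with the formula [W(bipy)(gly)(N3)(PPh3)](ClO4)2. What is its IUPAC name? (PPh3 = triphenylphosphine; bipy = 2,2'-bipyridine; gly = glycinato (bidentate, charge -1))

azido(2,2'-bipyridine)(glycinato)(triphenylphosphine)tungsten(IV) perchlorate

The 2 perchlorate counter-ions carry a total charge of -2, so each complex ion is 2+.
Ligand charges: 1×triphenylphosphine (neutral), 1×azido (-1 each), 1×2,2'-bipyridine (neutral), 1×glycinato (-1 each); total -2. So W + (-2) = 2+, giving W = +4.
Ligands are named alphabetically: azido before bipyridine before glycinato before triphenylphosphine.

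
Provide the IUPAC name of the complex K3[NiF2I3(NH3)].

The 3 potassium counter-ions carry a total charge of +3, so each complex ion is 3−.
Ligand charges: 2×fluoro (-1 each), 3×iodo (-1 each), 1×ammine (neutral); total -5. So Ni + (-5) = 3−, giving Ni = +2.
The complex ion is anionic, so nickel takes the -ate form nickelate(II).

potassium amminedifluorotriiodonickelate(II)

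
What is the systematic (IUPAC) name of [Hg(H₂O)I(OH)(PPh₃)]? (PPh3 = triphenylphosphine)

aquahydroxoiodo(triphenylphosphine)mercury(II)

There is no counter-ion, so the complex is neutral overall.
Ligand charges: 1×aqua (neutral), 1×triphenylphosphine (neutral), 1×iodo (-1 each), 1×hydroxo (-1 each); total -2. So Hg + (-2) = 0, giving Hg = +2.
Ligands are named alphabetically: aqua before hydroxo before iodo before triphenylphosphine.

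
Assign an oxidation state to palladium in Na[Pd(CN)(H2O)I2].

1 sodium outside the brackets (+1 each) → the complex ion is 1−.
Ligand charges: 1×CN = -1; 1×H2O neutral; 2×I = -2; sum -3.
Pd + (-3) = 1− ⇒ Pd is +2.

+2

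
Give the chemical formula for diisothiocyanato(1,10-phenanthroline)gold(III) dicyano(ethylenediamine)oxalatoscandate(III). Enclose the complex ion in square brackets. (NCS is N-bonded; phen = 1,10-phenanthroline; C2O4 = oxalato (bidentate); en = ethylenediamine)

[Au(NCS)2(phen)][Sc(C2O4)(CN)2(en)]

Cation [Au…]: ligand charges -2, Au(III) ⇒ ion charge 1+.
Anion [Sc…]: ligand charges -4, Sc(III) ⇒ ion charge 1−.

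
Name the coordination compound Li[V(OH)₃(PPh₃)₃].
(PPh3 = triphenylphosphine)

lithium trihydroxotris(triphenylphosphine)vanadate(II)

The 1 lithium counter-ion carries a total charge of +1, so each complex ion is 1−.
Ligand charges: 3×triphenylphosphine (neutral), 3×hydroxo (-1 each); total -3. So V + (-3) = 1−, giving V = +2.
The complex ion is anionic, so vanadium takes the -ate form vanadate(II).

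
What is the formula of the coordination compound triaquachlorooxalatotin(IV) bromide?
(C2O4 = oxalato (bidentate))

Ligands: 3 aqua (H2O, neutral), 1 chloro (Cl, -1), 1 oxalato (C2O4, -2). Ligand charge sum = -3.
With Sn in oxidation state +4, the complex ion is [Sn...]^1+.
Charge balance with bromide (-1) requires 1 complex ion per 1 bromide.

[Sn(C2O4)Cl(H2O)3]Br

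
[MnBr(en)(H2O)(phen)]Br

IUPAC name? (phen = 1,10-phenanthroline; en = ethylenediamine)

aquabromo(ethylenediamine)(1,10-phenanthroline)manganese(II) bromide

The 1 bromide counter-ion carries a total charge of -1, so each complex ion is 1+.
Ligand charges: 1×aqua (neutral), 1×1,10-phenanthroline (neutral), 1×bromo (-1 each), 1×ethylenediamine (neutral); total -1. So Mn + (-1) = 1+, giving Mn = +2.
Ligands are named alphabetically: aqua before bromo before ethylenediamine before phenanthroline.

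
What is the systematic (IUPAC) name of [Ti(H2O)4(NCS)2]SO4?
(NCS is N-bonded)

The 1 sulfate counter-ion carries a total charge of -2, so each complex ion is 2+.
Ligand charges: 4×aqua (neutral), 2×isothiocyanato (-1 each); total -2. So Ti + (-2) = 2+, giving Ti = +4.
Ligands are named alphabetically: aqua before isothiocyanato.

tetraaquadiisothiocyanatotitanium(IV) sulfate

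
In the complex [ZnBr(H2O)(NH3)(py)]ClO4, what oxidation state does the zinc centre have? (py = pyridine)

+2

1 perchlorate outside the brackets (-1 each) → the complex ion is 1+.
Ligand charges: 1×py neutral; 1×Br = -1; 1×H2O neutral; 1×NH3 neutral; sum -1.
Zn + (-1) = 1+ ⇒ Zn is +2.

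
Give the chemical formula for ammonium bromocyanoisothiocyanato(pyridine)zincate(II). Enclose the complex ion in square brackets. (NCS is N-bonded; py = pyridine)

NH4[ZnBr(CN)(NCS)(py)]

Ligands: 1 cyano (CN, -1), 1 bromo (Br, -1), 1 isothiocyanato (NCS, -1), 1 pyridine (py, neutral). Ligand charge sum = -3.
Charge balance with ammonium (+1) requires 1 complex ion per 1 ammonium.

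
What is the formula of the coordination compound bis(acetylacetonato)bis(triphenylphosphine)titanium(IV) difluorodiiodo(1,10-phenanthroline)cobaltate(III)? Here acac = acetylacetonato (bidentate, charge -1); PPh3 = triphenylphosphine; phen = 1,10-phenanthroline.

[Ti(acac)2(PPh3)2][CoF2I2(phen)]2

Cation [Ti…]: ligand charges -2, Ti(IV) ⇒ ion charge 2+.
Anion [Co…]: ligand charges -4, Co(III) ⇒ ion charge 1−.
One 2+ cation requires 2 of the 1− anion.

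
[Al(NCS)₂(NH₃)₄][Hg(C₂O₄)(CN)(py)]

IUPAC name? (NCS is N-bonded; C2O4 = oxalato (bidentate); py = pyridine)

Both ions are complex: the cation is named first with the plain metal name, the anion second with the -ate form; each ion's ligands are alphabetised independently.
Aluminium is always +3 in its complexes; the cation's ligand charges sum to -2, so the complex cation is 1+.
A 1:1 salt means the anion carries the equal and opposite charge, 1−.
Anion: ligand charges sum to -3; for the ion to be 1−, Hg = +2.

tetraamminediisothiocyanatoaluminium(III) cyanooxalato(pyridine)mercurate(II)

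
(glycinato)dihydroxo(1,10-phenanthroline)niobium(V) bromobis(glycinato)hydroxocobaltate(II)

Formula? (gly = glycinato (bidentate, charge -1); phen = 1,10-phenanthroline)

Cation [Nb…]: ligand charges -3, Nb(V) ⇒ ion charge 2+.
Anion [Co…]: ligand charges -4, Co(II) ⇒ ion charge 2−.
One 2+ cation balances one 2− anion.

[Nb(gly)(OH)2(phen)][CoBr(gly)2(OH)]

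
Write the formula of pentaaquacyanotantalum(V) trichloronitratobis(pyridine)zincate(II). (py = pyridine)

Cation [Ta…]: ligand charges -1, Ta(V) ⇒ ion charge 4+.
Anion [Zn…]: ligand charges -4, Zn(II) ⇒ ion charge 2−.
One 4+ cation requires 2 of the 2− anion.

[Ta(CN)(H2O)5][ZnCl3(NO3)(py)2]2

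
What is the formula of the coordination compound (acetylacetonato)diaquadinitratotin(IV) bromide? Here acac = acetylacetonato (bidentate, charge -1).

[Sn(acac)(H2O)2(NO3)2]Br

Ligands: 2 nitrato (NO3, -1), 1 acetylacetonato (acac, -1), 2 aqua (H2O, neutral). Ligand charge sum = -3.
With Sn in oxidation state +4, the complex ion is [Sn...]^1+.
Charge balance with bromide (-1) requires 1 complex ion per 1 bromide.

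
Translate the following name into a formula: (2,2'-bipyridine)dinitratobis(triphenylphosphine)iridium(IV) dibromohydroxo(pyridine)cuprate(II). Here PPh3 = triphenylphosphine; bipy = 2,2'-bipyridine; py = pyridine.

[Ir(bipy)(NO3)2(PPh3)2][CuBr2(OH)(py)]2

Cation [Ir…]: ligand charges -2, Ir(IV) ⇒ ion charge 2+.
Anion [Cu…]: ligand charges -3, Cu(II) ⇒ ion charge 1−.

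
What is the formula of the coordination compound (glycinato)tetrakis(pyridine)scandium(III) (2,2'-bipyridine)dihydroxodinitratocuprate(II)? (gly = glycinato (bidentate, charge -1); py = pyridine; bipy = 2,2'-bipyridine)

[Sc(gly)(py)4][Cu(bipy)(NO3)2(OH)2]

Cation [Sc…]: ligand charges -1, Sc(III) ⇒ ion charge 2+.
Anion [Cu…]: ligand charges -4, Cu(II) ⇒ ion charge 2−.
One 2+ cation balances one 2− anion.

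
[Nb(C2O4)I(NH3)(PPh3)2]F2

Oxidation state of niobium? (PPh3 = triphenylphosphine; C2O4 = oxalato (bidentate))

2 fluoride outside the brackets (-1 each) → the complex ion is 2+.
Ligand charges: 2×PPh3 neutral; 1×I = -1; 1×NH3 neutral; 1×C2O4 = -2; sum -3.
Nb + (-3) = 2+ ⇒ Nb is +5.

+5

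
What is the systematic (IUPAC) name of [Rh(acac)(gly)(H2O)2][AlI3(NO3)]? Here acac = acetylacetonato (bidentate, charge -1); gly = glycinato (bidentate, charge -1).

(acetylacetonato)diaqua(glycinato)rhodium(III) triiodonitratoaluminate(III)

Aluminium is always +3 in its complexes; the anion's ligand charges sum to -4, so the complex anion is 1−.
A 1:1 salt means the cation carries the equal and opposite charge, 1+.
Cation: ligand charges sum to -2; for the ion to be 1+, Rh = +3.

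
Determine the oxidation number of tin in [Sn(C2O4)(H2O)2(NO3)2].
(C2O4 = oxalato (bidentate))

No counter-ion: the bracketed complex is neutral.
Ligand charges: 1×C2O4 = -2; 2×NO3 = -2; 2×H2O neutral; sum -4.
Sn + (-4) = 0 ⇒ Sn is +4.

+4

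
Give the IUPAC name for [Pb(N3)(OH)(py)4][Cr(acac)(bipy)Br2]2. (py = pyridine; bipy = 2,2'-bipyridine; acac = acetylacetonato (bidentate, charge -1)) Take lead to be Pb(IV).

Both ions are complex: the cation is named first with the plain metal name, the anion second with the -ate form; each ion's ligands are alphabetised independently.
Pb is given as +4; the cation's ligand charges sum to -2, so the complex cation is 2+.
With 2 anions per cation, each anion must be 2/2 = 1−.
Anion: ligand charges sum to -3; for the ion to be 1−, Cr = +2.

azidohydroxotetrakis(pyridine)lead(IV) (acetylacetonato)(2,2'-bipyridine)dibromochromate(II)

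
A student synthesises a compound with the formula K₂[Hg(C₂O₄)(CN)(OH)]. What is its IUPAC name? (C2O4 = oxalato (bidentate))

potassium cyanohydroxooxalatomercurate(II)

The 2 potassium counter-ions carry a total charge of +2, so each complex ion is 2−.
Ligand charges: 1×oxalato (-2 each), 1×cyano (-1 each), 1×hydroxo (-1 each); total -4. So Hg + (-4) = 2−, giving Hg = +2.
Ligands are named alphabetically: cyano before hydroxo before oxalato.
The complex ion is anionic, so mercury takes the -ate form mercurate(II).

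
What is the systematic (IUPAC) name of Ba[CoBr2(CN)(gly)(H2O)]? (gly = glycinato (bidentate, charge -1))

The 1 barium counter-ion carries a total charge of +2, so each complex ion is 2−.
Ligand charges: 1×cyano (-1 each), 1×glycinato (-1 each), 2×bromo (-1 each), 1×aqua (neutral); total -4. So Co + (-4) = 2−, giving Co = +2.
Ligands are named alphabetically: aqua before bromo before cyano before glycinato.
The complex ion is anionic, so cobalt takes the -ate form cobaltate(II).

barium aquadibromocyano(glycinato)cobaltate(II)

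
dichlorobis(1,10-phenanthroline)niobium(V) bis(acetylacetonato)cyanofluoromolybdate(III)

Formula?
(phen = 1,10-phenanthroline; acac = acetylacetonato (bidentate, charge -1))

[NbCl2(phen)2][Mo(acac)2(CN)F]3

Cation [Nb…]: ligand charges -2, Nb(V) ⇒ ion charge 3+.
Anion [Mo…]: ligand charges -4, Mo(III) ⇒ ion charge 1−.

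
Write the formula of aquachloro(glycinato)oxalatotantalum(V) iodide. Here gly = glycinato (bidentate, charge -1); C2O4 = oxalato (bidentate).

[Ta(C2O4)Cl(gly)(H2O)]I

Ligands: 1 glycinato (gly, -1), 1 aqua (H2O, neutral), 1 oxalato (C2O4, -2), 1 chloro (Cl, -1). Ligand charge sum = -4.
With Ta in oxidation state +5, the complex ion is [Ta...]^1+.
Charge balance with iodide (-1) requires 1 complex ion per 1 iodide.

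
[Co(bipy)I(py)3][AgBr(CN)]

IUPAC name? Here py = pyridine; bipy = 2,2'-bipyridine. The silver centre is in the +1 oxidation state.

(2,2'-bipyridine)iodotris(pyridine)cobalt(II) bromocyanoargentate(I)

Both ions are complex: the cation is named first with the plain metal name, the anion second with the -ate form; each ion's ligands are alphabetised independently.
Ag is given as +1; the anion's ligand charges sum to -2, so the complex anion is 1−.
A 1:1 salt means the cation carries the equal and opposite charge, 1+.
Cation: ligand charges sum to -1; for the ion to be 1+, Co = +2.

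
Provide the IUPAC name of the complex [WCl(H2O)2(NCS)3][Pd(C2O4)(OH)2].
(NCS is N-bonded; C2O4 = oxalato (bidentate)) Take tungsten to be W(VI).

W is given as +6; the cation's ligand charges sum to -4, so the complex cation is 2+.
A 1:1 salt means the anion carries the equal and opposite charge, 2−.
Anion: ligand charges sum to -4; for the ion to be 2−, Pd = +2.

diaquachlorotriisothiocyanatotungsten(VI) dihydroxooxalatopalladate(II)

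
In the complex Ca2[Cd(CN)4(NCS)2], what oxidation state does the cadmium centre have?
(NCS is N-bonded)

+2

2 calcium outside the brackets (+2 each) → the complex ion is 4−.
Ligand charges: 2×NCS = -2; 4×CN = -4; sum -6.
Cd + (-6) = 4− ⇒ Cd is +2.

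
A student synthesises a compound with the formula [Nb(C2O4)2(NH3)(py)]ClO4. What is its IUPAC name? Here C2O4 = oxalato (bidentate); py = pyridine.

The 1 perchlorate counter-ion carries a total charge of -1, so each complex ion is 1+.
Ligand charges: 1×ammine (neutral), 2×oxalato (-2 each), 1×pyridine (neutral); total -4. So Nb + (-4) = 1+, giving Nb = +5.
Ligands are named alphabetically: ammine before oxalato before pyridine.

amminedioxalato(pyridine)niobium(V) perchlorate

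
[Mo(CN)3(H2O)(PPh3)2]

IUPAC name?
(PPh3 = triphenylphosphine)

There is no counter-ion, so the complex is neutral overall.
Ligand charges: 2×triphenylphosphine (neutral), 1×aqua (neutral), 3×cyano (-1 each); total -3. So Mo + (-3) = 0, giving Mo = +3.
Ligands are named alphabetically: aqua before cyano before triphenylphosphine.

aquatricyanobis(triphenylphosphine)molybdenum(III)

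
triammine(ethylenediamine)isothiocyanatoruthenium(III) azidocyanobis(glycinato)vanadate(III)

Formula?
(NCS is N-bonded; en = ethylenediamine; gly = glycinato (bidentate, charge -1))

Cation [Ru…]: ligand charges -1, Ru(III) ⇒ ion charge 2+.
Anion [V…]: ligand charges -4, V(III) ⇒ ion charge 1−.
One 2+ cation requires 2 of the 1− anion.

[Ru(en)(NCS)(NH3)3][V(CN)(gly)2(N3)]2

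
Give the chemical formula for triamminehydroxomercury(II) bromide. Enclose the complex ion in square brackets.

[Hg(NH3)3(OH)]Br

Ligands: 3 ammine (NH3, neutral), 1 hydroxo (OH, -1). Ligand charge sum = -1.
With Hg in oxidation state +2, the complex ion is [Hg...]^1+.
Charge balance with bromide (-1) requires 1 complex ion per 1 bromide.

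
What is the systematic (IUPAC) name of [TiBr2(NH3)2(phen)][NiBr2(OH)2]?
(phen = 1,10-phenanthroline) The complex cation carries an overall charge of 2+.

diamminedibromo(1,10-phenanthroline)titanium(IV) dibromodihydroxonickelate(II)

Both ions are complex: the cation is named first with the plain metal name, the anion second with the -ate form; each ion's ligands are alphabetised independently.
The complex cation is given as 2+; its ligand charges sum to -2, so Ti = +4.
A 1:1 salt means the anion carries the equal and opposite charge, 2−.
Anion: ligand charges sum to -4; for the ion to be 2−, Ni = +2.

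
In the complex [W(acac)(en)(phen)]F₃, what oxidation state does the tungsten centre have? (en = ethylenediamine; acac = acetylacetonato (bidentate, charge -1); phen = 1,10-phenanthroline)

3 fluoride outside the brackets (-1 each) → the complex ion is 3+.
Ligand charges: 1×en neutral; 1×acac = -1; 1×phen neutral; sum -1.
W + (-1) = 3+ ⇒ W is +4.

+4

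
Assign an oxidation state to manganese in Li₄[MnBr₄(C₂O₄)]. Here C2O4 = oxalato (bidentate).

+2

4 lithium outside the brackets (+1 each) → the complex ion is 4−.
Ligand charges: 1×C2O4 = -2; 4×Br = -4; sum -6.
Mn + (-6) = 4− ⇒ Mn is +2.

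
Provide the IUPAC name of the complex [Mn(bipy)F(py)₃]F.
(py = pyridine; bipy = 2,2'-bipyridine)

(2,2'-bipyridine)fluorotris(pyridine)manganese(II) fluoride

The 1 fluoride counter-ion carries a total charge of -1, so each complex ion is 1+.
Ligand charges: 1×fluoro (-1 each), 3×pyridine (neutral), 1×2,2'-bipyridine (neutral); total -1. So Mn + (-1) = 1+, giving Mn = +2.
Ligands are named alphabetically: bipyridine before fluoro before pyridine.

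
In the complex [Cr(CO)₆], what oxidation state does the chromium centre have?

No counter-ion: the bracketed complex is neutral.
Ligand charges: 6×CO neutral; sum 0.
Cr + (0) = 0 ⇒ Cr is 0.

0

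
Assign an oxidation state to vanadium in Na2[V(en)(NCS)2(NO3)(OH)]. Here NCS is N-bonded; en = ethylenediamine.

2 sodium outside the brackets (+1 each) → the complex ion is 2−.
Ligand charges: 2×NCS = -2; 1×en neutral; 1×NO3 = -1; 1×OH = -1; sum -4.
V + (-4) = 2− ⇒ V is +2.

+2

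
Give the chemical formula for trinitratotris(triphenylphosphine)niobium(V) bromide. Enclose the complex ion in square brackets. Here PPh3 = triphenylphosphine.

[Nb(NO3)3(PPh3)3]Br2

Ligands: 3 triphenylphosphine (PPh3, neutral), 3 nitrato (NO3, -1). Ligand charge sum = -3.
With Nb in oxidation state +5, the complex ion is [Nb...]^2+.
Charge balance with bromide (-1) requires 1 complex ion per 2 bromide.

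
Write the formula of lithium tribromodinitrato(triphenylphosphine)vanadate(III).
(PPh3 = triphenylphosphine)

Ligands: 2 nitrato (NO3, -1), 3 bromo (Br, -1), 1 triphenylphosphine (PPh3, neutral). Ligand charge sum = -5.
Charge balance with lithium (+1) requires 1 complex ion per 2 lithium.

Li2[VBr3(NO3)2(PPh3)]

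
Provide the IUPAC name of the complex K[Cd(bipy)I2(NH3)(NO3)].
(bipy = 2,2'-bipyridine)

The 1 potassium counter-ion carries a total charge of +1, so each complex ion is 1−.
Ligand charges: 1×2,2'-bipyridine (neutral), 2×iodo (-1 each), 1×ammine (neutral), 1×nitrato (-1 each); total -3. So Cd + (-3) = 1−, giving Cd = +2.
Ligands are named alphabetically: ammine before bipyridine before iodo before nitrato.
The complex ion is anionic, so cadmium takes the -ate form cadmate(II).

potassium ammine(2,2'-bipyridine)diiodonitratocadmate(II)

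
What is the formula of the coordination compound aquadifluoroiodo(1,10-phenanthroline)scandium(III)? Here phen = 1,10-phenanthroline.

Ligands: 1 1,10-phenanthroline (phen, neutral), 1 aqua (H2O, neutral), 2 fluoro (F, -1), 1 iodo (I, -1). Ligand charge sum = -3.
With Sc in oxidation state +3, the complex ion is [Sc...].

[ScF2(H2O)I(phen)]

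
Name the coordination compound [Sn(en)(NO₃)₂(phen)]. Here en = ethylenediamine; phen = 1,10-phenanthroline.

There is no counter-ion, so the complex is neutral overall.
Ligand charges: 1×ethylenediamine (neutral), 2×nitrato (-1 each), 1×1,10-phenanthroline (neutral); total -2. So Sn + (-2) = 0, giving Sn = +2.
Ligands are named alphabetically: ethylenediamine before nitrato before phenanthroline.

(ethylenediamine)dinitrato(1,10-phenanthroline)tin(II)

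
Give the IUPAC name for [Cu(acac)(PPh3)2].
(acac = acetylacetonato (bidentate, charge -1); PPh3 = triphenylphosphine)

(acetylacetonato)bis(triphenylphosphine)copper(I)

There is no counter-ion, so the complex is neutral overall.
Ligand charges: 1×acetylacetonato (-1 each), 2×triphenylphosphine (neutral); total -1. So Cu + (-1) = 0, giving Cu = +1.
Ligands are named alphabetically: acetylacetonato before triphenylphosphine.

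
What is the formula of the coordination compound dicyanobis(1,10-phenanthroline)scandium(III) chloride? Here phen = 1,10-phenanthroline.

Ligands: 2 cyano (CN, -1), 2 1,10-phenanthroline (phen, neutral). Ligand charge sum = -2.
With Sc in oxidation state +3, the complex ion is [Sc...]^1+.
Charge balance with chloride (-1) requires 1 complex ion per 1 chloride.

[Sc(CN)2(phen)2]Cl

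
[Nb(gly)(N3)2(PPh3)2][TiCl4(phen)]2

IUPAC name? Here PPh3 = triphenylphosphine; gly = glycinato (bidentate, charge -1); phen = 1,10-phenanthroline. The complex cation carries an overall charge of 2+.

Both ions are complex: the cation is named first with the plain metal name, the anion second with the -ate form; each ion's ligands are alphabetised independently.
The complex cation is given as 2+; its ligand charges sum to -3, so Nb = +5.
With 2 anions per cation, each anion must be 2/2 = 1−.
Anion: ligand charges sum to -4; for the ion to be 1−, Ti = +3.

diazido(glycinato)bis(triphenylphosphine)niobium(V) tetrachloro(1,10-phenanthroline)titanate(III)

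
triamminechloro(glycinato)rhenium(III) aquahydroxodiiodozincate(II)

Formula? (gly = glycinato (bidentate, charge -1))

[ReCl(gly)(NH3)3][Zn(H2O)I2(OH)]

Cation [Re…]: ligand charges -2, Re(III) ⇒ ion charge 1+.
Anion [Zn…]: ligand charges -3, Zn(II) ⇒ ion charge 1−.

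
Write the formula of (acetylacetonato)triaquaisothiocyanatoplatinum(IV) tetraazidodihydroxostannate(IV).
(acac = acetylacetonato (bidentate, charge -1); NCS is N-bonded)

Cation [Pt…]: ligand charges -2, Pt(IV) ⇒ ion charge 2+.
Anion [Sn…]: ligand charges -6, Sn(IV) ⇒ ion charge 2−.
One 2+ cation balances one 2− anion.

[Pt(acac)(H2O)3(NCS)][Sn(N3)4(OH)2]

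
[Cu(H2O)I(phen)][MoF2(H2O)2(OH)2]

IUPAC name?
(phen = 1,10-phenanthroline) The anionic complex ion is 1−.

aquaiodo(1,10-phenanthroline)copper(II) diaquadifluorodihydroxomolybdate(III)

Both ions are complex: the cation is named first with the plain metal name, the anion second with the -ate form; each ion's ligands are alphabetised independently.
The complex anion is given as 1−; its ligand charges sum to -4, so Mo = +3.
A 1:1 salt means the cation carries the equal and opposite charge, 1+.
Cation: ligand charges sum to -1; for the ion to be 1+, Cu = +2.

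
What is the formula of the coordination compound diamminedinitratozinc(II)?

[Zn(NH3)2(NO3)2]

Ligands: 2 ammine (NH3, neutral), 2 nitrato (NO3, -1). Ligand charge sum = -2.
With Zn in oxidation state +2, the complex ion is [Zn...].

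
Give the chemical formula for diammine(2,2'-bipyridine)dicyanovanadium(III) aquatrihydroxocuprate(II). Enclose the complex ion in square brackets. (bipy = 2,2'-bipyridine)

Cation [V…]: ligand charges -2, V(III) ⇒ ion charge 1+.
Anion [Cu…]: ligand charges -3, Cu(II) ⇒ ion charge 1−.
One 1+ cation balances one 1− anion.

[V(bipy)(CN)2(NH3)2][Cu(H2O)(OH)3]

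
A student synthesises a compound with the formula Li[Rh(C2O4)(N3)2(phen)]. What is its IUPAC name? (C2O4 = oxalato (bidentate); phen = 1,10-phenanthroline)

The 1 lithium counter-ion carries a total charge of +1, so each complex ion is 1−.
Ligand charges: 1×oxalato (-2 each), 1×1,10-phenanthroline (neutral), 2×azido (-1 each); total -4. So Rh + (-4) = 1−, giving Rh = +3.
Ligands are named alphabetically: azido before oxalato before phenanthroline.
The complex ion is anionic, so rhodium takes the -ate form rhodate(III).

lithium diazidooxalato(1,10-phenanthroline)rhodate(III)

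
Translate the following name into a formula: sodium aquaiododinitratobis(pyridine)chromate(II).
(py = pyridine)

Ligands: 1 aqua (H2O, neutral), 2 pyridine (py, neutral), 1 iodo (I, -1), 2 nitrato (NO3, -1). Ligand charge sum = -3.
With Cr in oxidation state +2, the complex ion is [Cr...]^1−.
Charge balance with sodium (+1) requires 1 complex ion per 1 sodium.

Na[Cr(H2O)I(NO3)2(py)2]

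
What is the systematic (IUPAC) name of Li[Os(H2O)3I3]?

lithium triaquatriiodoosmate(II)

The 1 lithium counter-ion carries a total charge of +1, so each complex ion is 1−.
Ligand charges: 3×aqua (neutral), 3×iodo (-1 each); total -3. So Os + (-3) = 1−, giving Os = +2.
The complex ion is anionic, so osmium takes the -ate form osmate(II).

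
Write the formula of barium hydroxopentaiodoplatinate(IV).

Ligands: 5 iodo (I, -1), 1 hydroxo (OH, -1). Ligand charge sum = -6.
Charge balance with barium (+2) requires 1 complex ion per 1 barium.

Ba[PtI5(OH)]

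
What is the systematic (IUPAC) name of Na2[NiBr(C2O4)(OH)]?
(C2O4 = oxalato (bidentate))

sodium bromohydroxooxalatonickelate(II)

The 2 sodium counter-ions carry a total charge of +2, so each complex ion is 2−.
Ligand charges: 1×hydroxo (-1 each), 1×oxalato (-2 each), 1×bromo (-1 each); total -4. So Ni + (-4) = 2−, giving Ni = +2.
The complex ion is anionic, so nickel takes the -ate form nickelate(II).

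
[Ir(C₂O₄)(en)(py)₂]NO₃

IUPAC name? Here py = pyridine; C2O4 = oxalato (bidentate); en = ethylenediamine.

The 1 nitrate counter-ion carries a total charge of -1, so each complex ion is 1+.
Ligand charges: 2×pyridine (neutral), 1×oxalato (-2 each), 1×ethylenediamine (neutral); total -2. So Ir + (-2) = 1+, giving Ir = +3.
Ligands are named alphabetically: ethylenediamine before oxalato before pyridine.

(ethylenediamine)oxalatobis(pyridine)iridium(III) nitrate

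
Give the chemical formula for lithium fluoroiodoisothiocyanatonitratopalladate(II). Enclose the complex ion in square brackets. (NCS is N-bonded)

Li2[PdFI(NCS)(NO3)]

Ligands: 1 nitrato (NO3, -1), 1 isothiocyanato (NCS, -1), 1 fluoro (F, -1), 1 iodo (I, -1). Ligand charge sum = -4.
Charge balance with lithium (+1) requires 1 complex ion per 2 lithium.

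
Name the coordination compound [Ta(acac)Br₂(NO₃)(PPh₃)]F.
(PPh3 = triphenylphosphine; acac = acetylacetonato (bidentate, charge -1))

The 1 fluoride counter-ion carries a total charge of -1, so each complex ion is 1+.
Ligand charges: 2×bromo (-1 each), 1×triphenylphosphine (neutral), 1×nitrato (-1 each), 1×acetylacetonato (-1 each); total -4. So Ta + (-4) = 1+, giving Ta = +5.
Ligands are named alphabetically: acetylacetonato before bromo before nitrato before triphenylphosphine.

(acetylacetonato)dibromonitrato(triphenylphosphine)tantalum(V) fluoride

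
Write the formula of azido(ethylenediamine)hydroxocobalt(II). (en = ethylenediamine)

Ligands: 1 hydroxo (OH, -1), 1 azido (N3, -1), 1 ethylenediamine (en, neutral). Ligand charge sum = -2.
With Co in oxidation state +2, the complex ion is [Co...].

[Co(en)(N3)(OH)]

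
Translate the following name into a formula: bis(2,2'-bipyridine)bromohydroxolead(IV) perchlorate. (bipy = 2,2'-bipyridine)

Ligands: 2 2,2'-bipyridine (bipy, neutral), 1 hydroxo (OH, -1), 1 bromo (Br, -1). Ligand charge sum = -2.
With Pb in oxidation state +4, the complex ion is [Pb...]^2+.
Charge balance with perchlorate (-1) requires 1 complex ion per 2 perchlorate.

[Pb(bipy)2Br(OH)](ClO4)2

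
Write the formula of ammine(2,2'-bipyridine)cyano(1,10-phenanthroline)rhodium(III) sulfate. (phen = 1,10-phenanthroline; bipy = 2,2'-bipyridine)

[Rh(bipy)(CN)(NH3)(phen)]SO4

Ligands: 1 cyano (CN, -1), 1 1,10-phenanthroline (phen, neutral), 1 2,2'-bipyridine (bipy, neutral), 1 ammine (NH3, neutral). Ligand charge sum = -1.
With Rh in oxidation state +3, the complex ion is [Rh...]^2+.
Charge balance with sulfate (-2) requires 1 complex ion per 1 sulfate.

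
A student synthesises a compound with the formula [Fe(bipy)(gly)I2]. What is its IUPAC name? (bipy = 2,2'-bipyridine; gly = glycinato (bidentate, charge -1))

There is no counter-ion, so the complex is neutral overall.
Ligand charges: 1×2,2'-bipyridine (neutral), 2×iodo (-1 each), 1×glycinato (-1 each); total -3. So Fe + (-3) = 0, giving Fe = +3.
Ligands are named alphabetically: bipyridine before glycinato before iodo.

(2,2'-bipyridine)(glycinato)diiodoiron(III)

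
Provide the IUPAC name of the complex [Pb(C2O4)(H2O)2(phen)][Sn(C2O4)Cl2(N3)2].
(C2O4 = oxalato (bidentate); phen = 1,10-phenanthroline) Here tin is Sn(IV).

Both ions are complex: the cation is named first with the plain metal name, the anion second with the -ate form; each ion's ligands are alphabetised independently.
Sn is given as +4; the anion's ligand charges sum to -6, so the complex anion is 2−.
A 1:1 salt means the cation carries the equal and opposite charge, 2+.
Cation: ligand charges sum to -2; for the ion to be 2+, Pb = +4.

diaquaoxalato(1,10-phenanthroline)lead(IV) diazidodichlorooxalatostannate(IV)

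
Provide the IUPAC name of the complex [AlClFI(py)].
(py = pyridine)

chlorofluoroiodo(pyridine)aluminium(III)

There is no counter-ion, so the complex is neutral overall.
Ligand charges: 1×fluoro (-1 each), 1×chloro (-1 each), 1×pyridine (neutral), 1×iodo (-1 each); total -3. So Al + (-3) = 0, giving Al = +3.
Ligands are named alphabetically: chloro before fluoro before iodo before pyridine.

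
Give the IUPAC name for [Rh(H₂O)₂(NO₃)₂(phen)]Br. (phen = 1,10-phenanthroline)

The 1 bromide counter-ion carries a total charge of -1, so each complex ion is 1+.
Ligand charges: 1×1,10-phenanthroline (neutral), 2×nitrato (-1 each), 2×aqua (neutral); total -2. So Rh + (-2) = 1+, giving Rh = +3.
Ligands are named alphabetically: aqua before nitrato before phenanthroline.

diaquadinitrato(1,10-phenanthroline)rhodium(III) bromide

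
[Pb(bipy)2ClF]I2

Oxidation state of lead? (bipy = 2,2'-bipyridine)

2 iodide outside the brackets (-1 each) → the complex ion is 2+.
Ligand charges: 2×bipy neutral; 1×Cl = -1; 1×F = -1; sum -2.
Pb + (-2) = 2+ ⇒ Pb is +4.

+4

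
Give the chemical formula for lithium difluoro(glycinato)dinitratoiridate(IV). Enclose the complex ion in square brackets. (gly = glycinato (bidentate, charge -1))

Li[IrF2(gly)(NO3)2]

Ligands: 1 glycinato (gly, -1), 2 nitrato (NO3, -1), 2 fluoro (F, -1). Ligand charge sum = -5.
Charge balance with lithium (+1) requires 1 complex ion per 1 lithium.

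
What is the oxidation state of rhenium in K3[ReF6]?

3 potassium outside the brackets (+1 each) → the complex ion is 3−.
Ligand charges: 6×F = -6; sum -6.
Re + (-6) = 3− ⇒ Re is +3.

+3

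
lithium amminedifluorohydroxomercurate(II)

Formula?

Li[HgF2(NH3)(OH)]

Ligands: 2 fluoro (F, -1), 1 ammine (NH3, neutral), 1 hydroxo (OH, -1). Ligand charge sum = -3.
With Hg in oxidation state +2, the complex ion is [Hg...]^1−.
Charge balance with lithium (+1) requires 1 complex ion per 1 lithium.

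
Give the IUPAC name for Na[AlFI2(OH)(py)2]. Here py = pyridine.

sodium fluorohydroxodiiodobis(pyridine)aluminate(III)

The 1 sodium counter-ion carries a total charge of +1, so each complex ion is 1−.
Ligand charges: 2×pyridine (neutral), 1×hydroxo (-1 each), 2×iodo (-1 each), 1×fluoro (-1 each); total -4. So Al + (-4) = 1−, giving Al = +3.
Ligands are named alphabetically: fluoro before hydroxo before iodo before pyridine.
The complex ion is anionic, so aluminium takes the -ate form aluminate(III).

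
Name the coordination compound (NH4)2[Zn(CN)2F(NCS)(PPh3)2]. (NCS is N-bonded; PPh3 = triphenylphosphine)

ammonium dicyanofluoroisothiocyanatobis(triphenylphosphine)zincate(II)

The 2 ammonium counter-ions carry a total charge of +2, so each complex ion is 2−.
Ligand charges: 2×cyano (-1 each), 1×isothiocyanato (-1 each), 2×triphenylphosphine (neutral), 1×fluoro (-1 each); total -4. So Zn + (-4) = 2−, giving Zn = +2.
The complex ion is anionic, so zinc takes the -ate form zincate(II).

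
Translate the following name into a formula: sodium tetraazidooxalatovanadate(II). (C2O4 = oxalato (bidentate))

Na4[V(C2O4)(N3)4]

Ligands: 4 azido (N3, -1), 1 oxalato (C2O4, -2). Ligand charge sum = -6.
Charge balance with sodium (+1) requires 1 complex ion per 4 sodium.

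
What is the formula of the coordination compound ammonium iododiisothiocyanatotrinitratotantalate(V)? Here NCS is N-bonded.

Ligands: 1 iodo (I, -1), 3 nitrato (NO3, -1), 2 isothiocyanato (NCS, -1). Ligand charge sum = -6.
With Ta in oxidation state +5, the complex ion is [Ta...]^1−.
Charge balance with ammonium (+1) requires 1 complex ion per 1 ammonium.

NH4[TaI(NCS)2(NO3)3]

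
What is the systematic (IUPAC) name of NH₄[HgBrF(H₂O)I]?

The 1 ammonium counter-ion carries a total charge of +1, so each complex ion is 1−.
Ligand charges: 1×bromo (-1 each), 1×fluoro (-1 each), 1×aqua (neutral), 1×iodo (-1 each); total -3. So Hg + (-3) = 1−, giving Hg = +2.
Ligands are named alphabetically: aqua before bromo before fluoro before iodo.
The complex ion is anionic, so mercury takes the -ate form mercurate(II).

ammonium aquabromofluoroiodomercurate(II)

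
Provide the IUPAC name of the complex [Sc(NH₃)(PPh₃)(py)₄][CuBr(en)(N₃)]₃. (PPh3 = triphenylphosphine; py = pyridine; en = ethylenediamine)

Both ions are complex: the cation is named first with the plain metal name, the anion second with the -ate form; each ion's ligands are alphabetised independently.
Scandium is always +3 in its complexes; the cation's ligand charges sum to 0, so the complex cation is 3+.
With 3 anions per cation, each anion must be 3/3 = 1−.
Anion: ligand charges sum to -2; for the ion to be 1−, Cu = +1.

amminetetrakis(pyridine)(triphenylphosphine)scandium(III) azidobromo(ethylenediamine)cuprate(I)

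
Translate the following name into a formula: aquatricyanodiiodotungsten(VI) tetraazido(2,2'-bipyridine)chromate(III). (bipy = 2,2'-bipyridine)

Cation [W…]: ligand charges -5, W(VI) ⇒ ion charge 1+.
Anion [Cr…]: ligand charges -4, Cr(III) ⇒ ion charge 1−.
One 1+ cation balances one 1− anion.

[W(CN)3(H2O)I2][Cr(bipy)(N3)4]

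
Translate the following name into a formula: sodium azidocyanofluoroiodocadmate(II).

Ligands: 1 azido (N3, -1), 1 iodo (I, -1), 1 fluoro (F, -1), 1 cyano (CN, -1). Ligand charge sum = -4.
With Cd in oxidation state +2, the complex ion is [Cd...]^2−.
Charge balance with sodium (+1) requires 1 complex ion per 2 sodium.

Na2[Cd(CN)FI(N3)]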